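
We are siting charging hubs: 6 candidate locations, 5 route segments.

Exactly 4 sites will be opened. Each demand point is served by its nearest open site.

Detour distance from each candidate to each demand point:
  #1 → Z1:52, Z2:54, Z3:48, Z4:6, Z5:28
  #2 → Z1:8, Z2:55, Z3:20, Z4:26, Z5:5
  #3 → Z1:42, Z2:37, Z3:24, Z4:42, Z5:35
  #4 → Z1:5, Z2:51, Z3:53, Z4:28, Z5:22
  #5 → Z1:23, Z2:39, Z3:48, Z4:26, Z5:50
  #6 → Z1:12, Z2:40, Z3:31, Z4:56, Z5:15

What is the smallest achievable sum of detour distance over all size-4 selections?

73

Open {#1, #2, #3, #4}.
  Z1→#4 5, Z2→#3 37, Z3→#2 20, Z4→#1 6, Z5→#2 5  ⇒ total 73.
Compare {#1, #2, #4, #5}: total 75.
Compare {#1, #2, #3, #5}: total 76.
No size-4 selection does better; minimum is 73.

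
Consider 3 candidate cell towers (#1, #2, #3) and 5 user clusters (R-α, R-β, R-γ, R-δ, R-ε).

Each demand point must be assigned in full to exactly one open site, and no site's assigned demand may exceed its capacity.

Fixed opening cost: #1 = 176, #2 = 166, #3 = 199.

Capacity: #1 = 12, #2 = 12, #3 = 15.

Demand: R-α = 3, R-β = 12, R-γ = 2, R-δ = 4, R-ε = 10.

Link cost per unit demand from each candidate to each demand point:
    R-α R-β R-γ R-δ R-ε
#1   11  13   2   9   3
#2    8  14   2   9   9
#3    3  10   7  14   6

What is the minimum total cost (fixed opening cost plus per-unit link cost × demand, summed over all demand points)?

Open {#1, #2, #3}; cheapest assignment that respects the capacities:
  #1 (cap 12, load 12): R-γ, R-ε — cost 2×2 + 10×3 = 34
  #2 (cap 12, load 4): R-δ — cost 4×9 = 36
  #3 (cap 15, load 15): R-α, R-β — cost 3×3 + 12×10 = 129
  Shipping 199, fixed 541 → total 740.
  Any other capacity-feasible assignment to {#1, #2, #3} ships for at least 199.
Total demand is 31 and no other set of sites has combined capacity ≥ 31, so {#1, #2, #3} is the only feasible choice of open sites. Minimum: 740.

740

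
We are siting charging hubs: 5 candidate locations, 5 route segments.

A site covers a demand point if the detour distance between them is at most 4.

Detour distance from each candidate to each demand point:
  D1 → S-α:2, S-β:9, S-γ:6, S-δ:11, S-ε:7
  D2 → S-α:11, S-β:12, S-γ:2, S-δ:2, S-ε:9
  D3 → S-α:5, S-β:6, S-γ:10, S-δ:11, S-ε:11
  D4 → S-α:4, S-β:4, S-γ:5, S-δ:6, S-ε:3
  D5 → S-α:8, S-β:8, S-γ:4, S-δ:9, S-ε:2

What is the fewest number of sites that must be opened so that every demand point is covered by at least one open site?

Coverage sets (demand points within 4 of each site):
  D1: {S-α}
  D2: {S-γ, S-δ}
  D3: {}
  D4: {S-α, S-β, S-ε}
  D5: {S-γ, S-ε}
No single site covers all 5 demand points.
But {D2, D4} covers everything, so the minimum is 2.

2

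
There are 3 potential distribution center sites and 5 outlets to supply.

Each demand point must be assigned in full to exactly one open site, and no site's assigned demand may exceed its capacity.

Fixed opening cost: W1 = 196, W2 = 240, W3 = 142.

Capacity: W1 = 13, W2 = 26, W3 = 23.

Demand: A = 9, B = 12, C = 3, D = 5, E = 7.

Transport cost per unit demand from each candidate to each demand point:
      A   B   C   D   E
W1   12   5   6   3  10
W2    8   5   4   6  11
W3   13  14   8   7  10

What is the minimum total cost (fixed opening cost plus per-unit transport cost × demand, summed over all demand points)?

631

Open {W2, W3}; cheapest assignment that respects the capacities:
  W2 (cap 26, load 24): A, B, C — cost 9×8 + 12×5 + 3×4 = 144
  W3 (cap 23, load 12): D, E — cost 5×7 + 7×10 = 105
  Shipping 249, fixed 382 → total 631.
  Any other capacity-feasible assignment to {W2, W3} ships for at least 249.
Compare {W1, W2}: its best feasible assignment gives total 665.
Compare {W1, W2, W3}: its best feasible assignment gives total 807.
Every other set of open sites that can feasibly serve all demand totals ≥ 665 even under its best assignment. Minimum: 631.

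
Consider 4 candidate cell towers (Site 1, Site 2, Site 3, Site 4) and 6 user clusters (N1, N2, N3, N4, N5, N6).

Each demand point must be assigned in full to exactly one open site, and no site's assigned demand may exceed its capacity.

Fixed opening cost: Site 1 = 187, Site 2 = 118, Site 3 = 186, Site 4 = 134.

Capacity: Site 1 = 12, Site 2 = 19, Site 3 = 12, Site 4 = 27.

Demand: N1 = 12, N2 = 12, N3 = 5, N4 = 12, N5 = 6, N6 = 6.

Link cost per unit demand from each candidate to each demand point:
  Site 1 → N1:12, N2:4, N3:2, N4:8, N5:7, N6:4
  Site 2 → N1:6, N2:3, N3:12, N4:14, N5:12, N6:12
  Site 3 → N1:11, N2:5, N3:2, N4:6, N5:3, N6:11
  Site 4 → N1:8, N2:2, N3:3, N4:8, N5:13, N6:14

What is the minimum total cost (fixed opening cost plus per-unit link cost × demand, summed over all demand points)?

Open {Site 2, Site 3, Site 4}; cheapest assignment that respects the capacities:
  Site 2 (cap 19, load 18): N1, N6 — cost 12×6 + 6×12 = 144
  Site 3 (cap 12, load 11): N3, N5 — cost 5×2 + 6×3 = 28
  Site 4 (cap 27, load 24): N2, N4 — cost 12×2 + 12×8 = 120
  Shipping 292, fixed 438 → total 730.
  Any other capacity-feasible assignment to {Site 2, Site 3, Site 4} ships for at least 292.
Compare {Site 1, Site 2, Site 4}: its best feasible assignment gives total 737.
Compare {Site 1, Site 2, Site 3, Site 4}: its best feasible assignment gives total 869.
Every other set of open sites that can feasibly serve all demand totals ≥ 737 even under its best assignment. Minimum: 730.

730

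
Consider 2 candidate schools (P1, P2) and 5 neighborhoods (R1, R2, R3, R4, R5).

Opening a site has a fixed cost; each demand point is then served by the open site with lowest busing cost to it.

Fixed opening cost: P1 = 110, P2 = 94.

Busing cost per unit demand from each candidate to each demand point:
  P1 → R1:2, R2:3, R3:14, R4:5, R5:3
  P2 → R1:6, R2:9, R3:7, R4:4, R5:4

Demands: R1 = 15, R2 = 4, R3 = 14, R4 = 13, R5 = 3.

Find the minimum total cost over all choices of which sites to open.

Open {P2}: assign each demand point to its cheapest open site.
  R1→P2 15×6=90, R2→P2 4×9=36, R3→P2 14×7=98, R4→P2 13×4=52, R5→P2 3×4=12
  busing cost 288, fixed 94 → total 382.
Compare {P1, P2}: busing cost 201 + fixed 204 = 405.
Compare {P1}: busing cost 312 + fixed 110 = 422.

382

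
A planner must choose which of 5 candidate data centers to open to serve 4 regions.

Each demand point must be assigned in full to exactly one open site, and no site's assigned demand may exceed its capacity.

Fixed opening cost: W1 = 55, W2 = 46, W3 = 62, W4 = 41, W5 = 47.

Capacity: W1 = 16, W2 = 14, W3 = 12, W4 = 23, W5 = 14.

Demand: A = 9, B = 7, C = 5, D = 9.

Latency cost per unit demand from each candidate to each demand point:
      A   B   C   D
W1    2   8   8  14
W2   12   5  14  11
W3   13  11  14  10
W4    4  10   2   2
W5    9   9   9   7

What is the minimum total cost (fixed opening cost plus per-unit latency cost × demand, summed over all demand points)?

Open {W2, W4}; cheapest assignment that respects the capacities:
  W2 (cap 14, load 7): B — cost 7×5 = 35
  W4 (cap 23, load 23): A, C, D — cost 9×4 + 5×2 + 9×2 = 64
  Shipping 99, fixed 87 → total 186.
  Any other capacity-feasible assignment to {W2, W4} ships for at least 99.
Compare {W1, W4}: its best feasible assignment gives total 198.
Compare {W4, W5}: its best feasible assignment gives total 215.
Every other set of open sites that can feasibly serve all demand totals ≥ 198 even under its best assignment. Minimum: 186.

186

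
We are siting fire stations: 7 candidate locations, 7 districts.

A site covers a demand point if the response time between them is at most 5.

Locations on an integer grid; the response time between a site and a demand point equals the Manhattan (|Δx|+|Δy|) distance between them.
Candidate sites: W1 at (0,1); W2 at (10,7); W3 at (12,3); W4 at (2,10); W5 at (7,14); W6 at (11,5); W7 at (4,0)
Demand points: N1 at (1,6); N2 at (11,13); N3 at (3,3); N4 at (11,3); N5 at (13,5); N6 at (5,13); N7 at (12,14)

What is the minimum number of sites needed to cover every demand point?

Coverage sets (demand points within 5 of each site):
  W1: {N3}
  W2: {N4, N5}
  W3: {N4, N5}
  W4: {N1}
  W5: {N2, N6, N7}
  W6: {N4, N5}
  W7: {N3}
No 3 sites suffice: every size-3 union leaves at least one demand point uncovered.
But {W1, W2, W4, W5} covers everything, so the minimum is 4.

4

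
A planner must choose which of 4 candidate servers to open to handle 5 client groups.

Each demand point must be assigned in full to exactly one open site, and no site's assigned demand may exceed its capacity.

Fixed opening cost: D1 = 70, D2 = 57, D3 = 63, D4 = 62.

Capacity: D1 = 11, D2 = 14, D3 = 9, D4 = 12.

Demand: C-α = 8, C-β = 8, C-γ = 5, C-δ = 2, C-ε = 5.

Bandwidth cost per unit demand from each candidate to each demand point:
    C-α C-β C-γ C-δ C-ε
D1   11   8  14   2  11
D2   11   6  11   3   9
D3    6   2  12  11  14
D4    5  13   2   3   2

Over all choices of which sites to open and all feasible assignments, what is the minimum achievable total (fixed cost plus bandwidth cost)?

304

Open {D2, D3, D4}; cheapest assignment that respects the capacities:
  D2 (cap 14, load 10): C-β, C-δ — cost 8×6 + 2×3 = 54
  D3 (cap 9, load 8): C-α — cost 8×6 = 48
  D4 (cap 12, load 10): C-γ, C-ε — cost 5×2 + 5×2 = 20
  Shipping 122, fixed 182 → total 304.
  Any other capacity-feasible assignment to {D2, D3, D4} ships for at least 122.
Compare {D1, D3, D4}: its best feasible assignment gives total 323.
Compare {D1, D2, D4}: its best feasible assignment gives total 349.
Every other set of open sites that can feasibly serve all demand totals ≥ 323 even under its best assignment. Minimum: 304.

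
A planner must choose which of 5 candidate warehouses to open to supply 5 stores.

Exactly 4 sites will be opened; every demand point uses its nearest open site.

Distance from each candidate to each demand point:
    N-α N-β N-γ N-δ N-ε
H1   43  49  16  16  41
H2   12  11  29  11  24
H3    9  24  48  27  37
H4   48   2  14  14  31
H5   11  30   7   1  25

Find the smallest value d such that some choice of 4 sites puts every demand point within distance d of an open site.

24

Open {H1, H2, H3, H4}.
  Farthest demand point is N-ε at distance 24 (to H2); all others are ≤ 24.
With {H1, H2, H3, H5} the worst case is 24.
With {H1, H2, H4, H5} the worst case is 24.
No size-4 selection achieves below 24.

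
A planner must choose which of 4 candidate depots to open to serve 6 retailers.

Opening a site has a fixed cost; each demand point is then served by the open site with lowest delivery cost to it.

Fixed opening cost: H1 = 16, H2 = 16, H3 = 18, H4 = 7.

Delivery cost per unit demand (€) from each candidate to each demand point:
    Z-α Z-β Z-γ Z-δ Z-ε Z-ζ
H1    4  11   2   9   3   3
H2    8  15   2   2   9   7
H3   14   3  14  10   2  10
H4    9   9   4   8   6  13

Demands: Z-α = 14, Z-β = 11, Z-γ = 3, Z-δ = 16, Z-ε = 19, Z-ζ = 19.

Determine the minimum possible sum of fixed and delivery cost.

Open {H1, H2, H3}: assign each demand point to its cheapest open site.
  Z-α→H1 14×4=56, Z-β→H3 11×3=33, Z-γ→H1 3×2=6, Z-δ→H2 16×2=32, Z-ε→H3 19×2=38, Z-ζ→H1 19×3=57
  delivery cost 222, fixed 50 → total 272.
Compare {H1, H2, H3, H4}: delivery cost 222 + fixed 57 = 279.
Compare {H1, H2, H4}: delivery cost 307 + fixed 39 = 346.
Compare {H1, H3, H4}: delivery cost 318 + fixed 41 = 359.
All other subsets cost ≥ 279. Minimum total cost: 272.

272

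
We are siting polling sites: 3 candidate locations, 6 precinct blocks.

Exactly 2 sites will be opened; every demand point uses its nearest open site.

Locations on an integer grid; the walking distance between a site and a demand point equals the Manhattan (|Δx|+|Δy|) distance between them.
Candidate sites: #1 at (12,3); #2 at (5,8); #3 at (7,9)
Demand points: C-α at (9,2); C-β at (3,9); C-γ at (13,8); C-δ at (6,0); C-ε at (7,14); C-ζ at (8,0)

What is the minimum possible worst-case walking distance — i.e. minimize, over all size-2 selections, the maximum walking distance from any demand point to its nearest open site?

9

Open {#1, #2}.
  Farthest demand point is C-δ at walking distance 9 (to #1); all others are ≤ 9.
With {#1, #3} the worst case is 9.
With {#2, #3} the worst case is 10.
No size-2 selection achieves below 9.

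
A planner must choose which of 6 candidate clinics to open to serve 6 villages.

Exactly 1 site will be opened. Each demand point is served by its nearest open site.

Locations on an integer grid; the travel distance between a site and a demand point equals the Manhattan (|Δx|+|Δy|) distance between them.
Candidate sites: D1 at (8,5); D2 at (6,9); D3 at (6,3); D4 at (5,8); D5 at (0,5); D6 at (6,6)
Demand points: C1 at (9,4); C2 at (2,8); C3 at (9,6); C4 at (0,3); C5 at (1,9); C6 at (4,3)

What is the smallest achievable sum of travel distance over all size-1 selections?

Open {D6}.
  C1→D6 5, C2→D6 6, C3→D6 3, C4→D6 9, C5→D6 8, C6→D6 5  ⇒ total 36.
Compare {D3}: total 38.
Compare {D4}: total 38.
No size-1 selection does better; minimum is 36.

36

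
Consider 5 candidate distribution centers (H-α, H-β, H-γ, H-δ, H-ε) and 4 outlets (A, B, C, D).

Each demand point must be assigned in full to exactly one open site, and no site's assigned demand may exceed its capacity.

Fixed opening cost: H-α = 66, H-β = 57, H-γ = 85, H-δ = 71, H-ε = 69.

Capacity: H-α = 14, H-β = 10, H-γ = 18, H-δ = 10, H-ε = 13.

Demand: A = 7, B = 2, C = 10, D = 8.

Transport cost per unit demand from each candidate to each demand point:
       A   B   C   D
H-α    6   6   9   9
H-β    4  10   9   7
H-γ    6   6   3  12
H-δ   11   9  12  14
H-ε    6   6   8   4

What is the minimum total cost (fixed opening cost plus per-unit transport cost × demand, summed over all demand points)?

270

Open {H-γ, H-ε}; cheapest assignment that respects the capacities:
  H-γ (cap 18, load 17): A, C — cost 7×6 + 10×3 = 72
  H-ε (cap 13, load 10): B, D — cost 2×6 + 8×4 = 44
  Shipping 116, fixed 154 → total 270.
  Any other capacity-feasible assignment to {H-γ, H-ε} ships for at least 116.
Compare {H-β, H-γ}: its best feasible assignment gives total 290.
Compare {H-α, H-γ}: its best feasible assignment gives total 307.
Every other set of open sites that can feasibly serve all demand totals ≥ 290 even under its best assignment. Minimum: 270.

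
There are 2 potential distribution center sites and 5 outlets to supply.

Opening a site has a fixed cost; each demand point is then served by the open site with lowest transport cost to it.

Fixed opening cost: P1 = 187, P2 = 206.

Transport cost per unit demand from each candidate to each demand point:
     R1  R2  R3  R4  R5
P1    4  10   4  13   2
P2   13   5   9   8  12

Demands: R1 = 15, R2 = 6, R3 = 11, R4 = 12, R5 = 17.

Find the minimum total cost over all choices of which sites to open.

Open {P1}: assign each demand point to its cheapest open site.
  R1→P1 15×4=60, R2→P1 6×10=60, R3→P1 11×4=44, R4→P1 12×13=156, R5→P1 17×2=34
  transport cost 354, fixed 187 → total 541.
Compare {P1, P2}: transport cost 264 + fixed 393 = 657.
Compare {P2}: transport cost 624 + fixed 206 = 830.

541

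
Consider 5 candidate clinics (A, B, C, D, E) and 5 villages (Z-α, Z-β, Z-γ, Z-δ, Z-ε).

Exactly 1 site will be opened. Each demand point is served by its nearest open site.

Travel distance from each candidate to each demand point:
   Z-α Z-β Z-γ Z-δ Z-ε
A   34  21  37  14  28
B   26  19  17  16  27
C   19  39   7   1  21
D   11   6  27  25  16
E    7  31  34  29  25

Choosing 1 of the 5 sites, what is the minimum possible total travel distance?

85

Open {D}.
  Z-α→D 11, Z-β→D 6, Z-γ→D 27, Z-δ→D 25, Z-ε→D 16  ⇒ total 85.
Compare {C}: total 87.
Compare {B}: total 105.
No size-1 selection does better; minimum is 85.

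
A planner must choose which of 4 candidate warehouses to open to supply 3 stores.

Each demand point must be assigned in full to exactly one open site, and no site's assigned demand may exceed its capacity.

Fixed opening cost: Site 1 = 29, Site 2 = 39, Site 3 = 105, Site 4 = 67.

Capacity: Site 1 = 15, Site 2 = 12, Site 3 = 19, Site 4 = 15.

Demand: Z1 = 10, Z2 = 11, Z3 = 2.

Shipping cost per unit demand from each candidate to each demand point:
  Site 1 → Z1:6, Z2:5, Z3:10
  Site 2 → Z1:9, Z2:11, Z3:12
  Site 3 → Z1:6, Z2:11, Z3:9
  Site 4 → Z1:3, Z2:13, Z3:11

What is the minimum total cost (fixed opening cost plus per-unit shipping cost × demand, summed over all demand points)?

Open {Site 1, Site 4}; cheapest assignment that respects the capacities:
  Site 1 (cap 15, load 13): Z2, Z3 — cost 11×5 + 2×10 = 75
  Site 4 (cap 15, load 10): Z1 — cost 10×3 = 30
  Shipping 105, fixed 96 → total 201.
  Any other capacity-feasible assignment to {Site 1, Site 4} ships for at least 105.
Compare {Site 1, Site 2}: its best feasible assignment gives total 233.
Compare {Site 1, Site 2, Site 4}: its best feasible assignment gives total 240.
Every other set of open sites that can feasibly serve all demand totals ≥ 233 even under its best assignment. Minimum: 201.

201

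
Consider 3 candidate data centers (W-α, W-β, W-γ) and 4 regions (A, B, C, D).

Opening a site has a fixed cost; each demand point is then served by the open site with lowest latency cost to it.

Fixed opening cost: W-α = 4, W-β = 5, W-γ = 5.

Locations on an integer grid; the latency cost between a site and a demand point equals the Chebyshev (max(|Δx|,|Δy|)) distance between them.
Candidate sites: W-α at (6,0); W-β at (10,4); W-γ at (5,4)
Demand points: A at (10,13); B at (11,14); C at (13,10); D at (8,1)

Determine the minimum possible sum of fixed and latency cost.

33

Open {W-β}: assign each demand point to its cheapest open site.
  A→W-β 9, B→W-β 10, C→W-β 6, D→W-β 3
  latency cost 28, fixed 5 → total 33.
Compare {W-γ}: latency cost 30 + fixed 5 = 35.
Compare {W-α, W-β}: latency cost 27 + fixed 9 = 36.
Compare {W-α, W-γ}: latency cost 29 + fixed 9 = 38.
All other subsets cost ≥ 35. Minimum total cost: 33.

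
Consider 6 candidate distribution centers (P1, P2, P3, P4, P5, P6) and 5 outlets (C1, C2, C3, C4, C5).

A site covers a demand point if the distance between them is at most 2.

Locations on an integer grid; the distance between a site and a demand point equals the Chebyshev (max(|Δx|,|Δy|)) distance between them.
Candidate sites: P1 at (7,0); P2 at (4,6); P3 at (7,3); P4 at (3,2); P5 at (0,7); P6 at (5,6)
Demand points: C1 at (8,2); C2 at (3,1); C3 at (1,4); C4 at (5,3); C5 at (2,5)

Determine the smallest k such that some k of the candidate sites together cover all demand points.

3

Coverage sets (demand points within 2 of each site):
  P1: {C1}
  P2: {C5}
  P3: {C1, C4}
  P4: {C2, C3, C4}
  P5: {C5}
  P6: {}
No 2 sites suffice: every size-2 union leaves at least one demand point uncovered.
But {P1, P2, P4} covers everything, so the minimum is 3.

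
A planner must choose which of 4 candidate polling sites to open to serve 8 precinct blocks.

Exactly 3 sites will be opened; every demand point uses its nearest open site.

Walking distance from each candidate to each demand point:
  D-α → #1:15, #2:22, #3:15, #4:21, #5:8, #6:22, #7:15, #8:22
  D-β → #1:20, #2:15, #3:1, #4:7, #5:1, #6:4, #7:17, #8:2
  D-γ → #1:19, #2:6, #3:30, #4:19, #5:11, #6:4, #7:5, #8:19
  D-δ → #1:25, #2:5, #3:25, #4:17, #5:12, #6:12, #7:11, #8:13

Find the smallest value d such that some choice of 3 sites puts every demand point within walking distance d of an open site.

Open {D-α, D-β, D-γ}.
  Farthest demand point is #1 at walking distance 15 (to D-α); all others are ≤ 15.
With {D-α, D-β, D-δ} the worst case is 15.
With {D-α, D-γ, D-δ} the worst case is 17.
No size-3 selection achieves below 15.

15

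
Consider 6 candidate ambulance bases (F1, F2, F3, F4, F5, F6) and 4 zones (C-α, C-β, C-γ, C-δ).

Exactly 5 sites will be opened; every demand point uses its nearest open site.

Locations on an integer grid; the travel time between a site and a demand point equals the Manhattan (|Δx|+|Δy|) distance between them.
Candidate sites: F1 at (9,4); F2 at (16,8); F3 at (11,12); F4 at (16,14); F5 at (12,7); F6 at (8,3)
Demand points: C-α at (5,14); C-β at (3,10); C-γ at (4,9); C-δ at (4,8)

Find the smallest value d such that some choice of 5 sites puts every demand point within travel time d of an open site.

10

Open {F1, F2, F3, F4, F5}.
  Farthest demand point is C-β at travel time 10 (to F3); all others are ≤ 10.
With {F1, F2, F3, F4, F6} the worst case is 10.
With {F1, F2, F3, F5, F6} the worst case is 10.
No size-5 selection achieves below 10.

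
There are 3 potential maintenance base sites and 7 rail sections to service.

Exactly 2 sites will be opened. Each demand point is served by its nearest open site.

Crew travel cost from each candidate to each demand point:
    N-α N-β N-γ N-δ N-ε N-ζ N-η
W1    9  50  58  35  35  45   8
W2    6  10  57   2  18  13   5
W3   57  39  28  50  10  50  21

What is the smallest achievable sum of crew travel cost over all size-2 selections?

Open {W2, W3}.
  N-α→W2 6, N-β→W2 10, N-γ→W3 28, N-δ→W2 2, N-ε→W3 10, N-ζ→W2 13, N-η→W2 5  ⇒ total 74.
Compare {W1, W2}: total 111.
Compare {W1, W3}: total 174.

74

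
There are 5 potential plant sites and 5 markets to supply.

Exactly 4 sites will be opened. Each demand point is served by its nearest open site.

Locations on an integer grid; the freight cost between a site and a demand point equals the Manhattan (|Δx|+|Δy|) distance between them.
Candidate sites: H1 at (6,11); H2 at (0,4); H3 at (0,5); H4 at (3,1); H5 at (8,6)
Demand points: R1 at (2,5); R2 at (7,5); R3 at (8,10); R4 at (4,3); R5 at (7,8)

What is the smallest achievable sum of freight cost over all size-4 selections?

13

Open {H1, H3, H4, H5}.
  R1→H3 2, R2→H5 2, R3→H1 3, R4→H4 3, R5→H5 3  ⇒ total 13.
Compare {H1, H2, H4, H5}: total 14.
Compare {H2, H3, H4, H5}: total 14.
No size-4 selection does better; minimum is 13.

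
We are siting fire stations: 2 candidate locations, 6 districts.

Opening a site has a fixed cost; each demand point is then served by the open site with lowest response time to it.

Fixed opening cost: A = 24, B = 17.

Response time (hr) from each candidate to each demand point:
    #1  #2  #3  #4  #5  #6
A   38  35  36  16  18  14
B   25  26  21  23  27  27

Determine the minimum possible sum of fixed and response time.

Open {A, B}: assign each demand point to its cheapest open site.
  #1→B 25, #2→B 26, #3→B 21, #4→A 16, #5→A 18, #6→A 14
  response time 120, fixed 41 → total 161.
Compare {B}: response time 149 + fixed 17 = 166.
Compare {A}: response time 157 + fixed 24 = 181.

161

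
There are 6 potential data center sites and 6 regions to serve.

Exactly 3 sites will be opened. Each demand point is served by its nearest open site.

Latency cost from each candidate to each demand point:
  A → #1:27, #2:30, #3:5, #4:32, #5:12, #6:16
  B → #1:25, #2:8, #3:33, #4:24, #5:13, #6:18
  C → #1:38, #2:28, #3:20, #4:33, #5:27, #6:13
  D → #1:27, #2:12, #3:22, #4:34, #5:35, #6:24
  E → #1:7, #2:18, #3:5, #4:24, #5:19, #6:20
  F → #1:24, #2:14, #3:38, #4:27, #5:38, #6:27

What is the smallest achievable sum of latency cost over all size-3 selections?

Open {B, C, E}.
  #1→E 7, #2→B 8, #3→E 5, #4→B 24, #5→B 13, #6→C 13  ⇒ total 70.
Compare {A, B, E}: total 72.
Compare {B, D, E}: total 75.
No size-3 selection does better; minimum is 70.

70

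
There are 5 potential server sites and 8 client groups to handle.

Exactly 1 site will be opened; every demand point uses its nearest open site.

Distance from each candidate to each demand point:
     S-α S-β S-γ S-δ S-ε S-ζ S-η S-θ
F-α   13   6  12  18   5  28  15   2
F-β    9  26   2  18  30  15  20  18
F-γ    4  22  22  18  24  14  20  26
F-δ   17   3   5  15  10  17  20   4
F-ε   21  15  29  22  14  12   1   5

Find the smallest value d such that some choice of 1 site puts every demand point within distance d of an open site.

Open {F-δ}.
  Farthest demand point is S-η at distance 20 (to F-δ); all others are ≤ 20.
With {F-γ} the worst case is 26.
With {F-α} the worst case is 28.
No size-1 selection achieves below 20.

20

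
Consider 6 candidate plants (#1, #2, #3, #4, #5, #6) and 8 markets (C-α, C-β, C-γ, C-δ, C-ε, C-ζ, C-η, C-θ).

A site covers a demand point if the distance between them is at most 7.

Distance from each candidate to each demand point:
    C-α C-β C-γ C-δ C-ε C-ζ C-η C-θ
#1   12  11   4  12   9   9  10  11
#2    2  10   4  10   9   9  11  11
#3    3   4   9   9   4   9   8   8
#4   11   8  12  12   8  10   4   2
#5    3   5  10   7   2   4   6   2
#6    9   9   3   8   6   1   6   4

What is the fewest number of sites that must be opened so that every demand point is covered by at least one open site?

Coverage sets (demand points within 7 of each site):
  #1: {C-γ}
  #2: {C-α, C-γ}
  #3: {C-α, C-β, C-ε}
  #4: {C-η, C-θ}
  #5: {C-α, C-β, C-δ, C-ε, C-ζ, C-η, C-θ}
  #6: {C-γ, C-ε, C-ζ, C-η, C-θ}
No single site covers all 8 demand points.
But {#1, #5} covers everything, so the minimum is 2.

2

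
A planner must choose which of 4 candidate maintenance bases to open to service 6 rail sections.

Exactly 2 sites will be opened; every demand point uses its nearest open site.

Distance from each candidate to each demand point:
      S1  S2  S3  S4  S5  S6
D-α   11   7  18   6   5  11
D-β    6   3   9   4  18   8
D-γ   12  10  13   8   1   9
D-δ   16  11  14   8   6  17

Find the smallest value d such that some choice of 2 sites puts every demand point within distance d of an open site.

Open {D-α, D-β}.
  Farthest demand point is S3 at distance 9 (to D-β); all others are ≤ 9.
With {D-β, D-γ} the worst case is 9.
With {D-β, D-δ} the worst case is 9.
No size-2 selection achieves below 9.

9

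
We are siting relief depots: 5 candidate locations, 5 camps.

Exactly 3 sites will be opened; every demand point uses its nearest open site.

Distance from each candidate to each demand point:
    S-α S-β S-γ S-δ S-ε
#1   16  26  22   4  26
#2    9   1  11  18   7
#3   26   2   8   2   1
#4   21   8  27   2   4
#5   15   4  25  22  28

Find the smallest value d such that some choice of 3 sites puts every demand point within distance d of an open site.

9

Open {#1, #2, #3}.
  Farthest demand point is S-α at distance 9 (to #2); all others are ≤ 9.
With {#2, #3, #4} the worst case is 9.
With {#2, #3, #5} the worst case is 9.
No size-3 selection achieves below 9.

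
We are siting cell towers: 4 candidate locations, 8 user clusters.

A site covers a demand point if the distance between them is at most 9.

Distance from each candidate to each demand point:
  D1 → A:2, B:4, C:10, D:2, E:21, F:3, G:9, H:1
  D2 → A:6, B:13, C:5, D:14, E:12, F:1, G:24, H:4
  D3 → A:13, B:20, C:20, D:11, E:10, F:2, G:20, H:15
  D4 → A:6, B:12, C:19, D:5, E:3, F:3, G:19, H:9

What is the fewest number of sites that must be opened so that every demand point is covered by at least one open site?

3

Coverage sets (demand points within 9 of each site):
  D1: {A, B, D, F, G, H}
  D2: {A, C, F, H}
  D3: {F}
  D4: {A, D, E, F, H}
No 2 sites suffice: every size-2 union leaves at least one demand point uncovered.
But {D1, D2, D4} covers everything, so the minimum is 3.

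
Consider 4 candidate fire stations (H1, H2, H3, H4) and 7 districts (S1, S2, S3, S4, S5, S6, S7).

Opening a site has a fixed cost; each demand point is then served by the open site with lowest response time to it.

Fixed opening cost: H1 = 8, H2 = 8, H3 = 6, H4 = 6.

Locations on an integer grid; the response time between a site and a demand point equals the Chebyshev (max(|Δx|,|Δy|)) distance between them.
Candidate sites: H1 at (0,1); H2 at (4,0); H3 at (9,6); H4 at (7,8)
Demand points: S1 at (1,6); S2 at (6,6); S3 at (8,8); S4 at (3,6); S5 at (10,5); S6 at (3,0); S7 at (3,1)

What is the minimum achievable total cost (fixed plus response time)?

32

Open {H2, H4}: assign each demand point to its cheapest open site.
  S1→H2 6, S2→H4 2, S3→H4 1, S4→H4 4, S5→H4 3, S6→H2 1, S7→H2 1
  response time 18, fixed 14 → total 32.
Compare {H2, H3}: response time 20 + fixed 14 = 34.
Compare {H1, H4}: response time 21 + fixed 14 = 35.
Compare {H1, H3}: response time 22 + fixed 14 = 36.
All other subsets cost ≥ 34. Minimum total cost: 32.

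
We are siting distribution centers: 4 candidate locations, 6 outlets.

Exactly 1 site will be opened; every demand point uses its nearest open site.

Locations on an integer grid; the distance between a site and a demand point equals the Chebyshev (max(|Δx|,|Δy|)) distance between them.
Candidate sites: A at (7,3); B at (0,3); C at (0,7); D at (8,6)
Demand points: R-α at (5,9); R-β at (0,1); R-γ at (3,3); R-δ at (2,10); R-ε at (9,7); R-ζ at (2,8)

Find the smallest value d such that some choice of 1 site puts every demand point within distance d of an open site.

7

Open {A}.
  Farthest demand point is R-β at distance 7 (to A); all others are ≤ 7.
With {D} the worst case is 8.
With {B} the worst case is 9.
No size-1 selection achieves below 7.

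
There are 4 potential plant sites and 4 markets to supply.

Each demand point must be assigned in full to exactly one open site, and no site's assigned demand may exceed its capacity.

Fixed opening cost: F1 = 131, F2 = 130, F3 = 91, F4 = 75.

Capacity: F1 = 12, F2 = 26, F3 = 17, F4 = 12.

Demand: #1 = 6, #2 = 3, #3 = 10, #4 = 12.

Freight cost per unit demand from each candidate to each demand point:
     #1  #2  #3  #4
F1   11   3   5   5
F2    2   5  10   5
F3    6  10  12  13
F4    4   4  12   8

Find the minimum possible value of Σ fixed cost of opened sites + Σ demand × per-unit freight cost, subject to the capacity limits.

398

Open {F1, F2}; cheapest assignment that respects the capacities:
  F1 (cap 12, load 10): #3 — cost 10×5 = 50
  F2 (cap 26, load 21): #1, #2, #4 — cost 6×2 + 3×5 + 12×5 = 87
  Shipping 137, fixed 261 → total 398.
  Any other capacity-feasible assignment to {F1, F2} ships for at least 137.
Compare {F2, F4}: its best feasible assignment gives total 401.
Compare {F2, F3}: its best feasible assignment gives total 428.
Every other set of open sites that can feasibly serve all demand totals ≥ 401 even under its best assignment. Minimum: 398.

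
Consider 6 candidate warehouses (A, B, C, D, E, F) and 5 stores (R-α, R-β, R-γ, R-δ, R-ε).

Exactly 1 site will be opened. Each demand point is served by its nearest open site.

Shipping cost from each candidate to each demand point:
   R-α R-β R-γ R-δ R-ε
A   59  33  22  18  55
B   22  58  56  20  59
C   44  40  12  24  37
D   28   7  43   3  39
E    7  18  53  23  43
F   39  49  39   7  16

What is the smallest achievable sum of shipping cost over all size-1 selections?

120

Open {D}.
  R-α→D 28, R-β→D 7, R-γ→D 43, R-δ→D 3, R-ε→D 39  ⇒ total 120.
Compare {E}: total 144.
Compare {F}: total 150.
No size-1 selection does better; minimum is 120.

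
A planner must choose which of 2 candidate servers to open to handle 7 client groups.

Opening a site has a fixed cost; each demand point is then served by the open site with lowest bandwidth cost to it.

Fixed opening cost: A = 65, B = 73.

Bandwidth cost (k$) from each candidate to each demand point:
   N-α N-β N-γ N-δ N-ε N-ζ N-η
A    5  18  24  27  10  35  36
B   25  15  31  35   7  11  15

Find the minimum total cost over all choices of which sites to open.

212

Open {B}: assign each demand point to its cheapest open site.
  N-α→B 25, N-β→B 15, N-γ→B 31, N-δ→B 35, N-ε→B 7, N-ζ→B 11, N-η→B 15
  bandwidth cost 139, fixed 73 → total 212.
Compare {A}: bandwidth cost 155 + fixed 65 = 220.
Compare {A, B}: bandwidth cost 104 + fixed 138 = 242.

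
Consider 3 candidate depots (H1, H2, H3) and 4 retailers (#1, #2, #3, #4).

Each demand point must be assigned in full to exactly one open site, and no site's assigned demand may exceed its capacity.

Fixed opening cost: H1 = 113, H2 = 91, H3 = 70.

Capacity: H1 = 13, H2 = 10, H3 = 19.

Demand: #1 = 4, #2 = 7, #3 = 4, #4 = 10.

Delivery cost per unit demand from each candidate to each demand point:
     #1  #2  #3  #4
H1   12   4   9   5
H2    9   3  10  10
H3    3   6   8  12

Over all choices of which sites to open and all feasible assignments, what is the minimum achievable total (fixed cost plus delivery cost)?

Open {H1, H3}; cheapest assignment that respects the capacities:
  H1 (cap 13, load 10): #4 — cost 10×5 = 50
  H3 (cap 19, load 15): #1, #2, #3 — cost 4×3 + 7×6 + 4×8 = 86
  Shipping 136, fixed 183 → total 319.
  Any other capacity-feasible assignment to {H1, H3} ships for at least 136.
Compare {H2, H3}: its best feasible assignment gives total 346.
Compare {H1, H2, H3}: its best feasible assignment gives total 389.
Every other set of open sites that can feasibly serve all demand totals ≥ 346 even under its best assignment. Minimum: 319.

319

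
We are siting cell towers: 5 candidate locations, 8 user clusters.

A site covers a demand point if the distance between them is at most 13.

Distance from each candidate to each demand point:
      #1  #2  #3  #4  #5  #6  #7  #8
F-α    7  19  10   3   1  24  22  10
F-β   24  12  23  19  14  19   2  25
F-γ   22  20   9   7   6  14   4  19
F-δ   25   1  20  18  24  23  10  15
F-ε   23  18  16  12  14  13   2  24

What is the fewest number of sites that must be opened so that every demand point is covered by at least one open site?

3

Coverage sets (demand points within 13 of each site):
  F-α: {#1, #3, #4, #5, #8}
  F-β: {#2, #7}
  F-γ: {#3, #4, #5, #7}
  F-δ: {#2, #7}
  F-ε: {#4, #6, #7}
No 2 sites suffice: every size-2 union leaves at least one demand point uncovered.
But {F-α, F-β, F-ε} covers everything, so the minimum is 3.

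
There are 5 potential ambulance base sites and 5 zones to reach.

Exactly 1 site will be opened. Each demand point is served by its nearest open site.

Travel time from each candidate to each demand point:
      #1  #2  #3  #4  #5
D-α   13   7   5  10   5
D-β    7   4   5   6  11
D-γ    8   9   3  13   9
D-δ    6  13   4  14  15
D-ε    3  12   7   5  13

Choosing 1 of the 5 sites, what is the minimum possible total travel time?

33

Open {D-β}.
  #1→D-β 7, #2→D-β 4, #3→D-β 5, #4→D-β 6, #5→D-β 11  ⇒ total 33.
Compare {D-α}: total 40.
Compare {D-ε}: total 40.
No size-1 selection does better; minimum is 33.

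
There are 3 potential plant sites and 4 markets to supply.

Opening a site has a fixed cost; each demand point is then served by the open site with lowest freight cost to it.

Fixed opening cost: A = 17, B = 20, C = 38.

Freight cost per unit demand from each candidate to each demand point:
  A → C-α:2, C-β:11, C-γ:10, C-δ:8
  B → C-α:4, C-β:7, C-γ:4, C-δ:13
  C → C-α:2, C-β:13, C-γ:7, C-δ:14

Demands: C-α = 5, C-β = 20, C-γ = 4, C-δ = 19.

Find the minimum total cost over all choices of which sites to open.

355

Open {A, B}: assign each demand point to its cheapest open site.
  C-α→A 5×2=10, C-β→B 20×7=140, C-γ→B 4×4=16, C-δ→A 19×8=152
  freight cost 318, fixed 37 → total 355.
Compare {A, B, C}: freight cost 318 + fixed 75 = 393.
Compare {A}: freight cost 422 + fixed 17 = 439.
Compare {B}: freight cost 423 + fixed 20 = 443.
All other subsets cost ≥ 393. Minimum total cost: 355.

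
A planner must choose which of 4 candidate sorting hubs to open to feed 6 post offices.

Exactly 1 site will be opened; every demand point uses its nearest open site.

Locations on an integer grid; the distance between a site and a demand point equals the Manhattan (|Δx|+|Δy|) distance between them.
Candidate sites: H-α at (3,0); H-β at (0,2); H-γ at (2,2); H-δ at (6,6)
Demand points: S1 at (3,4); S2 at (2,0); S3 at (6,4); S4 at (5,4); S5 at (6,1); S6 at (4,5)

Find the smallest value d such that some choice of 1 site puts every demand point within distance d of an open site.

Open {H-γ}.
  Farthest demand point is S3 at distance 6 (to H-γ); all others are ≤ 6.
With {H-α} the worst case is 7.
With {H-β} the worst case is 8.
No size-1 selection achieves below 6.

6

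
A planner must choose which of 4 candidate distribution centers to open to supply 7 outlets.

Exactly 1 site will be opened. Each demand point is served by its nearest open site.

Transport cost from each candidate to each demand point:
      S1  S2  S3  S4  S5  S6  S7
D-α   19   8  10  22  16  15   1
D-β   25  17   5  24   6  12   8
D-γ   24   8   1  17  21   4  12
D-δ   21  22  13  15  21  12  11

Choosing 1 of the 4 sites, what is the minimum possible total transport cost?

87

Open {D-γ}.
  S1→D-γ 24, S2→D-γ 8, S3→D-γ 1, S4→D-γ 17, S5→D-γ 21, S6→D-γ 4, S7→D-γ 12  ⇒ total 87.
Compare {D-α}: total 91.
Compare {D-β}: total 97.
No size-1 selection does better; minimum is 87.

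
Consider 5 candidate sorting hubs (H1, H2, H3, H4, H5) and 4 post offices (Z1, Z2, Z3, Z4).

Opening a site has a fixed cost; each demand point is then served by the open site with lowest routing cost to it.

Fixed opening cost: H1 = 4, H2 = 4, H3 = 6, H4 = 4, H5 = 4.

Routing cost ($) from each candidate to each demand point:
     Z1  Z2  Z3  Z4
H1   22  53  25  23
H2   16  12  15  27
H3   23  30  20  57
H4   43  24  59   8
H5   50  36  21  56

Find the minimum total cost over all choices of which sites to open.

Open {H2, H4}: assign each demand point to its cheapest open site.
  Z1→H2 16, Z2→H2 12, Z3→H2 15, Z4→H4 8
  routing cost 51, fixed 8 → total 59.
Compare {H1, H2, H4}: routing cost 51 + fixed 12 = 63.
Compare {H2, H4, H5}: routing cost 51 + fixed 12 = 63.
Compare {H2, H3, H4}: routing cost 51 + fixed 14 = 65.
All other subsets cost ≥ 63. Minimum total cost: 59.

59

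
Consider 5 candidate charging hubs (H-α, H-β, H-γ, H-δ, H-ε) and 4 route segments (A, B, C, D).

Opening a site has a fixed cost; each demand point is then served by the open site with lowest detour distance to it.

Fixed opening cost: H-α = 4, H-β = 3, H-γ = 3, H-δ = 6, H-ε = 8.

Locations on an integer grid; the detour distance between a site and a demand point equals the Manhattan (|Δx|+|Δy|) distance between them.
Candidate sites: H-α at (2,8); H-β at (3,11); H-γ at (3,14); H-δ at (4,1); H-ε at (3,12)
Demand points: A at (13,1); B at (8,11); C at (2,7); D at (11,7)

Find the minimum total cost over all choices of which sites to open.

38

Open {H-α, H-β, H-δ}: assign each demand point to its cheapest open site.
  A→H-δ 9, B→H-β 5, C→H-α 1, D→H-α 10
  detour distance 25, fixed 13 → total 38.
Compare {H-α, H-δ}: detour distance 29 + fixed 10 = 39.
Compare {H-β, H-δ}: detour distance 31 + fixed 9 = 40.
Compare {H-α, H-β}: detour distance 34 + fixed 7 = 41.
All other subsets cost ≥ 39. Minimum total cost: 38.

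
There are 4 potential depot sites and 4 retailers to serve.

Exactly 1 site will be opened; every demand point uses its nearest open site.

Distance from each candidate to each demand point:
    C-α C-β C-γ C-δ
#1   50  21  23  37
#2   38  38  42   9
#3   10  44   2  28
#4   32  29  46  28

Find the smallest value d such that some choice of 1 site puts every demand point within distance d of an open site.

42

Open {#2}.
  Farthest demand point is C-γ at distance 42 (to #2); all others are ≤ 42.
With {#3} the worst case is 44.
With {#4} the worst case is 46.
No size-1 selection achieves below 42.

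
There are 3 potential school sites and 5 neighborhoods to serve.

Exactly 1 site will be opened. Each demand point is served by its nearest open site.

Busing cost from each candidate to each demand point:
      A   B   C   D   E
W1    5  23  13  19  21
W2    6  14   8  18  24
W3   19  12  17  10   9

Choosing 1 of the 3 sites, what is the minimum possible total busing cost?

67

Open {W3}.
  A→W3 19, B→W3 12, C→W3 17, D→W3 10, E→W3 9  ⇒ total 67.
Compare {W2}: total 70.
Compare {W1}: total 81.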